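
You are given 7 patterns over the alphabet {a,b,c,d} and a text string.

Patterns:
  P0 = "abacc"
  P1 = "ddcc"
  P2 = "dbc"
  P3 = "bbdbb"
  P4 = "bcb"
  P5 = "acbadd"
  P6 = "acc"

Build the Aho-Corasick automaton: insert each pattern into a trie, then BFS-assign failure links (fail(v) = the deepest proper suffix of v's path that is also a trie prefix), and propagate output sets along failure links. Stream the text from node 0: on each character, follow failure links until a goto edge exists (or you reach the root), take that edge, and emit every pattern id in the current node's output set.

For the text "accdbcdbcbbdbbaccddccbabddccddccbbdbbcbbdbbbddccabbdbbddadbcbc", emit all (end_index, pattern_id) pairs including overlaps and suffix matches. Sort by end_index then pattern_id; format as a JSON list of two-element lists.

Build:
Trie nodes:
  n0 'ε': a→1 b→12 d→6
  n1 'a': b→2 c→19
  n2 'ab': a→3
  n3 'aba': c→4
  n4 'abac': c→5
  n5 'abacc': ·  [P0 ends]
  n6 'd': b→10 d→7
  n7 'dd': c→8
  n8 'ddc': c→9
  n9 'ddcc': ·  [P1 ends]
  n10 'db': c→11
  n11 'dbc': ·  [P2 ends]
  n12 'b': b→13 c→17
  n13 'bb': d→14
  n14 'bbd': b→15
  n15 'bbdb': b→16
  n16 'bbdbb': ·  [P3 ends]
  n17 'bc': b→18
  n18 'bcb': ·  [P4 ends]
  n19 'ac': b→20 c→24
  n20 'acb': a→21
  n21 'acba': d→22
  n22 'acbad': d→23
  n23 'acbadd': ·  [P5 ends]
  n24 'acc': ·  [P6 ends]

Failure links (BFS by depth):
  fail(1) 'a': from fail(0)=0 chase 'a': 0 ⇒ 0;  out=∅∪out(0)=∅
  fail(6) 'd': from fail(0)=0 chase 'd': 0 ⇒ 0;  out=∅∪out(0)=∅
  fail(12) 'b': from fail(0)=0 chase 'b': 0 ⇒ 0;  out=∅∪out(0)=∅
  fail(2) 'ab': from fail(1)=0 chase 'b': 0 ⇒ 12;  out=∅∪out(12)=∅
  fail(7) 'dd': from fail(6)=0 chase 'd': 0 ⇒ 6;  out=∅∪out(6)=∅
  fail(10) 'db': from fail(6)=0 chase 'b': 0 ⇒ 12;  out=∅∪out(12)=∅
  fail(13) 'bb': from fail(12)=0 chase 'b': 0 ⇒ 12;  out=∅∪out(12)=∅
  fail(17) 'bc': from fail(12)=0 chase 'c': 0 ⇒ 0;  out=∅∪out(0)=∅
  fail(19) 'ac': from fail(1)=0 chase 'c': 0 ⇒ 0;  out=∅∪out(0)=∅
  fail(3) 'aba': from fail(2)=12 chase 'a': 12→0 ⇒ 1;  out=∅∪out(1)=∅
  fail(8) 'ddc': from fail(7)=6 chase 'c': 6→0 ⇒ 0;  out=∅∪out(0)=∅
  fail(11) 'dbc': from fail(10)=12 chase 'c': 12 ⇒ 17;  out={2}∪out(17)={2}
  fail(14) 'bbd': from fail(13)=12 chase 'd': 12→0 ⇒ 6;  out=∅∪out(6)=∅
  fail(18) 'bcb': from fail(17)=0 chase 'b': 0 ⇒ 12;  out={4}∪out(12)={4}
  fail(20) 'acb': from fail(19)=0 chase 'b': 0 ⇒ 12;  out=∅∪out(12)=∅
  fail(24) 'acc': from fail(19)=0 chase 'c': 0 ⇒ 0;  out={6}∪out(0)={6}
  fail(4) 'abac': from fail(3)=1 chase 'c': 1 ⇒ 19;  out=∅∪out(19)=∅
  fail(9) 'ddcc': from fail(8)=0 chase 'c': 0 ⇒ 0;  out={1}∪out(0)={1}
  fail(15) 'bbdb': from fail(14)=6 chase 'b': 6 ⇒ 10;  out=∅∪out(10)=∅
  fail(21) 'acba': from fail(20)=12 chase 'a': 12→0 ⇒ 1;  out=∅∪out(1)=∅
  fail(5) 'abacc': from fail(4)=19 chase 'c': 19 ⇒ 24;  out={0}∪out(24)={0,6}
  fail(16) 'bbdbb': from fail(15)=10 chase 'b': 10→12 ⇒ 13;  out={3}∪out(13)={3}
  fail(22) 'acbad': from fail(21)=1 chase 'd': 1→0 ⇒ 6;  out=∅∪out(6)=∅
  fail(23) 'acbadd': from fail(22)=6 chase 'd': 6 ⇒ 7;  out={5}∪out(7)={5}

Run:
[0] read 'a'  n0⇒n1
[1] read 'c'  n1⇒n19
[2] read 'c'  n19⇒n24  → match P6@[0:2]
[3] read 'd'  n24⇒n6 (fail-walked)
[4] read 'b'  n6⇒n10
[5] read 'c'  n10⇒n11  → match P2@[3:5]
[6] read 'd'  n11⇒n6 (fail-walked)
[7] read 'b'  n6⇒n10
[8] read 'c'  n10⇒n11  → match P2@[6:8]
[9] read 'b'  n11⇒n18 (fail-walked)  → match P4@[7:9]
[10] read 'b'  n18⇒n13 (fail-walked)
[11] read 'd'  n13⇒n14
[12] read 'b'  n14⇒n15
[13] read 'b'  n15⇒n16  → match P3@[9:13]
[14] read 'a'  n16⇒n1 (fail-walked)
[15] read 'c'  n1⇒n19
[16] read 'c'  n19⇒n24  → match P6@[14:16]
[17] read 'd'  n24⇒n6 (fail-walked)
[18] read 'd'  n6⇒n7
[19] read 'c'  n7⇒n8
[20] read 'c'  n8⇒n9  → match P1@[17:20]
[21] read 'b'  n9⇒n12 (fail-walked)
[22] read 'a'  n12⇒n1 (fail-walked)
[23] read 'b'  n1⇒n2
[24] read 'd'  n2⇒n6 (fail-walked)
[25] read 'd'  n6⇒n7
[26] read 'c'  n7⇒n8
[27] read 'c'  n8⇒n9  → match P1@[24:27]
[28] read 'd'  n9⇒n6 (fail-walked)
[29] read 'd'  n6⇒n7
[30] read 'c'  n7⇒n8
[31] read 'c'  n8⇒n9  → match P1@[28:31]
[32] read 'b'  n9⇒n12 (fail-walked)
[33] read 'b'  n12⇒n13
[34] read 'd'  n13⇒n14
[35] read 'b'  n14⇒n15
[36] read 'b'  n15⇒n16  → match P3@[32:36]
[37] read 'c'  n16⇒n17 (fail-walked)
[38] read 'b'  n17⇒n18  → match P4@[36:38]
[39] read 'b'  n18⇒n13 (fail-walked)
[40] read 'd'  n13⇒n14
[41] read 'b'  n14⇒n15
[42] read 'b'  n15⇒n16  → match P3@[38:42]
[43] read 'b'  n16⇒n13 (fail-walked)
[44] read 'd'  n13⇒n14
[45] read 'd'  n14⇒n7 (fail-walked)
[46] read 'c'  n7⇒n8
[47] read 'c'  n8⇒n9  → match P1@[44:47]
[48] read 'a'  n9⇒n1 (fail-walked)
[49] read 'b'  n1⇒n2
[50] read 'b'  n2⇒n13 (fail-walked)
[51] read 'd'  n13⇒n14
[52] read 'b'  n14⇒n15
[53] read 'b'  n15⇒n16  → match P3@[49:53]
[54] read 'd'  n16⇒n14 (fail-walked)
[55] read 'd'  n14⇒n7 (fail-walked)
[56] read 'a'  n7⇒n1 (fail-walked)
[57] read 'd'  n1⇒n6 (fail-walked)
[58] read 'b'  n6⇒n10
[59] read 'c'  n10⇒n11  → match P2@[57:59]
[60] read 'b'  n11⇒n18 (fail-walked)  → match P4@[58:60]
[61] read 'c'  n18⇒n17 (fail-walked)

Matches: [[2,6],[5,2],[8,2],[9,4],[13,3],[16,6],[20,1],[27,1],[31,1],[36,3],[38,4],[42,3],[47,1],[53,3],[59,2],[60,4]]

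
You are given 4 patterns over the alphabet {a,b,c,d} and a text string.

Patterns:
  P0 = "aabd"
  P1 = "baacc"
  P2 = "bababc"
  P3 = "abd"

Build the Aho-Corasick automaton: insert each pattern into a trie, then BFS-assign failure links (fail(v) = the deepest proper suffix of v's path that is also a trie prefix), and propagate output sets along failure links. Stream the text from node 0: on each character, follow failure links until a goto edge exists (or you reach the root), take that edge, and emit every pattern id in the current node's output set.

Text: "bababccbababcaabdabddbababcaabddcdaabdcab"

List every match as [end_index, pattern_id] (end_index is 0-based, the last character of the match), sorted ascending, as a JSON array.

Build:
Trie nodes:
  n0 'ε': a→1 b→5
  n1 'a': a→2 b→14
  n2 'aa': b→3
  n3 'aab': d→4
  n4 'aabd': ·  ←P0
  n5 'b': a→6
  n6 'ba': a→7 b→10
  n7 'baa': c→8
  n8 'baac': c→9
  n9 'baacc': ·  ←P1
  n10 'bab': a→11
  n11 'baba': b→12
  n12 'babab': c→13
  n13 'bababc': ·  ←P2
  n14 'ab': d→15
  n15 'abd': ·  ←P3

BFS fail/out derivation:
  fail(1) 'a': from fail(0)=0 chase 'a': 0 ⇒ 0;  out=∅∪out(0)=∅
  fail(5) 'b': from fail(0)=0 chase 'b': 0 ⇒ 0;  out=∅∪out(0)=∅
  fail(2) 'aa': from fail(1)=0 chase 'a': 0 ⇒ 1;  out=∅∪out(1)=∅
  fail(6) 'ba': from fail(5)=0 chase 'a': 0 ⇒ 1;  out=∅∪out(1)=∅
  fail(14) 'ab': from fail(1)=0 chase 'b': 0 ⇒ 5;  out=∅∪out(5)=∅
  fail(3) 'aab': from fail(2)=1 chase 'b': 1 ⇒ 14;  out=∅∪out(14)=∅
  fail(7) 'baa': from fail(6)=1 chase 'a': 1 ⇒ 2;  out=∅∪out(2)=∅
  fail(10) 'bab': from fail(6)=1 chase 'b': 1 ⇒ 14;  out=∅∪out(14)=∅
  fail(15) 'abd': from fail(14)=5 chase 'd': 5→0 ⇒ 0;  out={3}∪out(0)={3}
  fail(4) 'aabd': from fail(3)=14 chase 'd': 14 ⇒ 15;  out={0}∪out(15)={0,3}
  fail(8) 'baac': from fail(7)=2 chase 'c': 2→1→0 ⇒ 0;  out=∅∪out(0)=∅
  fail(11) 'baba': from fail(10)=14 chase 'a': 14→5 ⇒ 6;  out=∅∪out(6)=∅
  fail(9) 'baacc': from fail(8)=0 chase 'c': 0 ⇒ 0;  out={1}∪out(0)={1}
  fail(12) 'babab': from fail(11)=6 chase 'b': 6 ⇒ 10;  out=∅∪out(10)=∅
  fail(13) 'bababc': from fail(12)=10 chase 'c': 10→14→5→0 ⇒ 0;  out={2}∪out(0)={2}

Run:
[0] read 'b'  n0⇒n5
[1] read 'a'  n5⇒n6
[2] read 'b'  n6⇒n10
[3] read 'a'  n10⇒n11
[4] read 'b'  n11⇒n12
[5] read 'c'  n12⇒n13  emit P2@[0:5]
[6] read 'c'  n13⇒n0 ·f
[7] read 'b'  n0⇒n5
[8] read 'a'  n5⇒n6
[9] read 'b'  n6⇒n10
[10] read 'a'  n10⇒n11
[11] read 'b'  n11⇒n12
[12] read 'c'  n12⇒n13  emit P2@[7:12]
[13] read 'a'  n13⇒n1 ·f
[14] read 'a'  n1⇒n2
[15] read 'b'  n2⇒n3
[16] read 'd'  n3⇒n4  emit P0@[13:16],P3@[14:16]
[17] read 'a'  n4⇒n1 ·f
[18] read 'b'  n1⇒n14
[19] read 'd'  n14⇒n15  emit P3@[17:19]
[20] read 'd'  n15⇒n0 ·f
[21] read 'b'  n0⇒n5
[22] read 'a'  n5⇒n6
[23] read 'b'  n6⇒n10
[24] read 'a'  n10⇒n11
[25] read 'b'  n11⇒n12
[26] read 'c'  n12⇒n13  emit P2@[21:26]
[27] read 'a'  n13⇒n1 ·f
[28] read 'a'  n1⇒n2
[29] read 'b'  n2⇒n3
[30] read 'd'  n3⇒n4  emit P0@[27:30],P3@[28:30]
[31] read 'd'  n4⇒n0 ·f
[32] read 'c'  n0⇒n0
[33] read 'd'  n0⇒n0
[34] read 'a'  n0⇒n1
[35] read 'a'  n1⇒n2
[36] read 'b'  n2⇒n3
[37] read 'd'  n3⇒n4  emit P0@[34:37],P3@[35:37]
[38] read 'c'  n4⇒n0 ·f
[39] read 'a'  n0⇒n1
[40] read 'b'  n1⇒n14

All matches (sorted): [[5,2],[12,2],[16,0],[16,3],[19,3],[26,2],[30,0],[30,3],[37,0],[37,3]]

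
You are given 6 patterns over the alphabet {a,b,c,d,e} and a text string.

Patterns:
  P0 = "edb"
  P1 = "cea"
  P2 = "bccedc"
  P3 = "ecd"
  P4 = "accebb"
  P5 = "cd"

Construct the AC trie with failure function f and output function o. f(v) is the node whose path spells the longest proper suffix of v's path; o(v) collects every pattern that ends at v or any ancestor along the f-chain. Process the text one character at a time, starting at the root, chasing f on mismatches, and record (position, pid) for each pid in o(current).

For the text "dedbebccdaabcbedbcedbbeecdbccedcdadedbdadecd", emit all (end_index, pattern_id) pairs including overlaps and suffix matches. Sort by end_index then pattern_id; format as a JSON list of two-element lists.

Build:
Trie nodes:
  0='ε' goto a→15 b→7 c→4 e→1
  1='e' goto c→13 d→2
  2='ed' goto b→3
  3='edb' goto ·  [P0 ends]
  4='c' goto d→21 e→5
  5='ce' goto a→6
  6='cea' goto ·  [P1 ends]
  7='b' goto c→8
  8='bc' goto c→9
  9='bcc' goto e→10
  10='bcce' goto d→11
  11='bcced' goto c→12
  12='bccedc' goto ·  [P2 ends]
  13='ec' goto d→14
  14='ecd' goto ·  [P3 ends]
  15='a' goto c→16
  16='ac' goto c→17
  17='acc' goto e→18
  18='acce' goto b→19
  19='acceb' goto b→20
  20='accebb' goto ·  [P4 ends]
  21='cd' goto ·  [P5 ends]

Failure links (BFS by depth):
  fail(1) 'e': from fail(0)=0 chase 'e': 0 ⇒ 0;  out=∅∪out(0)=∅
  fail(4) 'c': from fail(0)=0 chase 'c': 0 ⇒ 0;  out=∅∪out(0)=∅
  fail(7) 'b': from fail(0)=0 chase 'b': 0 ⇒ 0;  out=∅∪out(0)=∅
  fail(15) 'a': from fail(0)=0 chase 'a': 0 ⇒ 0;  out=∅∪out(0)=∅
  fail(2) 'ed': from fail(1)=0 chase 'd': 0 ⇒ 0;  out=∅∪out(0)=∅
  fail(5) 'ce': from fail(4)=0 chase 'e': 0 ⇒ 1;  out=∅∪out(1)=∅
  fail(8) 'bc': from fail(7)=0 chase 'c': 0 ⇒ 4;  out=∅∪out(4)=∅
  fail(13) 'ec': from fail(1)=0 chase 'c': 0 ⇒ 4;  out=∅∪out(4)=∅
  fail(16) 'ac': from fail(15)=0 chase 'c': 0 ⇒ 4;  out=∅∪out(4)=∅
  fail(21) 'cd': from fail(4)=0 chase 'd': 0 ⇒ 0;  out={5}∪out(0)={5}
  fail(3) 'edb': from fail(2)=0 chase 'b': 0 ⇒ 7;  out={0}∪out(7)={0}
  fail(6) 'cea': from fail(5)=1 chase 'a': 1→0 ⇒ 15;  out={1}∪out(15)={1}
  fail(9) 'bcc': from fail(8)=4 chase 'c': 4→0 ⇒ 4;  out=∅∪out(4)=∅
  fail(14) 'ecd': from fail(13)=4 chase 'd': 4 ⇒ 21;  out={3}∪out(21)={3,5}
  fail(17) 'acc': from fail(16)=4 chase 'c': 4→0 ⇒ 4;  out=∅∪out(4)=∅
  fail(10) 'bcce': from fail(9)=4 chase 'e': 4 ⇒ 5;  out=∅∪out(5)=∅
  fail(18) 'acce': from fail(17)=4 chase 'e': 4 ⇒ 5;  out=∅∪out(5)=∅
  fail(11) 'bcced': from fail(10)=5 chase 'd': 5→1 ⇒ 2;  out=∅∪out(2)=∅
  fail(19) 'acceb': from fail(18)=5 chase 'b': 5→1→0 ⇒ 7;  out=∅∪out(7)=∅
  fail(12) 'bccedc': from fail(11)=2 chase 'c': 2→0 ⇒ 4;  out={2}∪out(4)={2}
  fail(20) 'accebb': from fail(19)=7 chase 'b': 7→0 ⇒ 7;  out={4}∪out(7)={4}

Text stream:
pos 0 'd': at 0
pos 1 'e': at 1
pos 2 'd': at 2
pos 3 'b': at 3  ** P0@[1:3]
pos 4 'e': at 1 (via fail)
pos 5 'b': at 7 (via fail)
pos 6 'c': at 8
pos 7 'c': at 9
pos 8 'd': at 21 (via fail)  ** P5@[7:8]
pos 9 'a': at 15 (via fail)
pos 10 'a': at 15 (via fail)
pos 11 'b': at 7 (via fail)
pos 12 'c': at 8
pos 13 'b': at 7 (via fail)
pos 14 'e': at 1 (via fail)
pos 15 'd': at 2
pos 16 'b': at 3  ** P0@[14:16]
pos 17 'c': at 8 (via fail)
pos 18 'e': at 5 (via fail)
pos 19 'd': at 2 (via fail)
pos 20 'b': at 3  ** P0@[18:20]
pos 21 'b': at 7 (via fail)
pos 22 'e': at 1 (via fail)
pos 23 'e': at 1 (via fail)
pos 24 'c': at 13
pos 25 'd': at 14  ** P3@[23:25],P5@[24:25]
pos 26 'b': at 7 (via fail)
pos 27 'c': at 8
pos 28 'c': at 9
pos 29 'e': at 10
pos 30 'd': at 11
pos 31 'c': at 12  ** P2@[26:31]
pos 32 'd': at 21 (via fail)  ** P5@[31:32]
pos 33 'a': at 15 (via fail)
pos 34 'd': at 0 (via fail)
pos 35 'e': at 1
pos 36 'd': at 2
pos 37 'b': at 3  ** P0@[35:37]
pos 38 'd': at 0 (via fail)
pos 39 'a': at 15
pos 40 'd': at 0 (via fail)
pos 41 'e': at 1
pos 42 'c': at 13
pos 43 'd': at 14  ** P3@[41:43],P5@[42:43]

Matches: [[3,0],[8,5],[16,0],[20,0],[25,3],[25,5],[31,2],[32,5],[37,0],[43,3],[43,5]]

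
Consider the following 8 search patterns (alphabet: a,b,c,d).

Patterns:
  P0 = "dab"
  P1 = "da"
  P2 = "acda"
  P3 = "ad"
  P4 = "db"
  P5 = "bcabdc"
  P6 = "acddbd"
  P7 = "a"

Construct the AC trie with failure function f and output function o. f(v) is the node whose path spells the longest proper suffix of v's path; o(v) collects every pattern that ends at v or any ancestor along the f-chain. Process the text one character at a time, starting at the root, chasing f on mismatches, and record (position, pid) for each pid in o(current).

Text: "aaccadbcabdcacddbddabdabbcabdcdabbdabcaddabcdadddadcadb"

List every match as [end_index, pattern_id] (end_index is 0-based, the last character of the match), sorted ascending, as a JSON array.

Build automaton:
Trie nodes:
  0='ε' goto a→4 b→10 d→1
  1='d' goto a→2 b→9
  2='da' goto b→3  [P1 ends]
  3='dab' goto ·  [P0 ends]
  4='a' goto c→5 d→8  [P7 ends]
  5='ac' goto d→6
  6='acd' goto a→7 d→16
  7='acda' goto ·  [P2 ends]
  8='ad' goto ·  [P3 ends]
  9='db' goto ·  [P4 ends]
  10='b' goto c→11
  11='bc' goto a→12
  12='bca' goto b→13
  13='bcab' goto d→14
  14='bcabd' goto c→15
  15='bcabdc' goto ·  [P5 ends]
  16='acdd' goto b→17
  17='acddb' goto d→18
  18='acddbd' goto ·  [P6 ends]

Failure links (BFS by depth):
  n1('d'): parent n0 fail=0; on 'd' 0 → fail=0;  out ∅∪∅=∅
  n4('a'): parent n0 fail=0; on 'a' 0 → fail=0;  out {7}∪∅={7}
  n10('b'): parent n0 fail=0; on 'b' 0 → fail=0;  out ∅∪∅=∅
  n2('da'): parent n1 fail=0; on 'a' 0 → fail=4;  out {1}∪{7}={1,7}
  n5('ac'): parent n4 fail=0; on 'c' 0 → fail=0;  out ∅∪∅=∅
  n8('ad'): parent n4 fail=0; on 'd' 0 → fail=1;  out {3}∪∅={3}
  n9('db'): parent n1 fail=0; on 'b' 0 → fail=10;  out {4}∪∅={4}
  n11('bc'): parent n10 fail=0; on 'c' 0 → fail=0;  out ∅∪∅=∅
  n3('dab'): parent n2 fail=4; on 'b' 4→0 → fail=10;  out {0}∪∅={0}
  n6('acd'): parent n5 fail=0; on 'd' 0 → fail=1;  out ∅∪∅=∅
  n12('bca'): parent n11 fail=0; on 'a' 0 → fail=4;  out ∅∪{7}={7}
  n7('acda'): parent n6 fail=1; on 'a' 1 → fail=2;  out {2}∪{1,7}={1,2,7}
  n13('bcab'): parent n12 fail=4; on 'b' 4→0 → fail=10;  out ∅∪∅=∅
  n16('acdd'): parent n6 fail=1; on 'd' 1→0 → fail=1;  out ∅∪∅=∅
  n14('bcabd'): parent n13 fail=10; on 'd' 10→0 → fail=1;  out ∅∪∅=∅
  n17('acddb'): parent n16 fail=1; on 'b' 1 → fail=9;  out ∅∪{4}={4}
  n15('bcabdc'): parent n14 fail=1; on 'c' 1→0 → fail=0;  out {5}∪∅={5}
  n18('acddbd'): parent n17 fail=9; on 'd' 9→10→0 → fail=1;  out {6}∪∅={6}

Run:
[0] read 'a'  n0⇒n4  → match P7@[0:0]
[1] read 'a'  n4⇒n4 ·f  → match P7@[1:1]
[2] read 'c'  n4⇒n5
[3] read 'c'  n5⇒n0 ·f
[4] read 'a'  n0⇒n4  → match P7@[4:4]
[5] read 'd'  n4⇒n8  → match P3@[4:5]
[6] read 'b'  n8⇒n9 ·f  → match P4@[5:6]
[7] read 'c'  n9⇒n11 ·f
[8] read 'a'  n11⇒n12  → match P7@[8:8]
[9] read 'b'  n12⇒n13
[10] read 'd'  n13⇒n14
[11] read 'c'  n14⇒n15  → match P5@[6:11]
[12] read 'a'  n15⇒n4 ·f  → match P7@[12:12]
[13] read 'c'  n4⇒n5
[14] read 'd'  n5⇒n6
[15] read 'd'  n6⇒n16
[16] read 'b'  n16⇒n17  → match P4@[15:16]
[17] read 'd'  n17⇒n18  → match P6@[12:17]
[18] read 'd'  n18⇒n1 ·f
[19] read 'a'  n1⇒n2  → match P1@[18:19],P7@[19:19]
[20] read 'b'  n2⇒n3  → match P0@[18:20]
[21] read 'd'  n3⇒n1 ·f
[22] read 'a'  n1⇒n2  → match P1@[21:22],P7@[22:22]
[23] read 'b'  n2⇒n3  → match P0@[21:23]
[24] read 'b'  n3⇒n10 ·f
[25] read 'c'  n10⇒n11
[26] read 'a'  n11⇒n12  → match P7@[26:26]
[27] read 'b'  n12⇒n13
[28] read 'd'  n13⇒n14
[29] read 'c'  n14⇒n15  → match P5@[24:29]
[30] read 'd'  n15⇒n1 ·f
[31] read 'a'  n1⇒n2  → match P1@[30:31],P7@[31:31]
[32] read 'b'  n2⇒n3  → match P0@[30:32]
[33] read 'b'  n3⇒n10 ·f
[34] read 'd'  n10⇒n1 ·f
[35] read 'a'  n1⇒n2  → match P1@[34:35],P7@[35:35]
[36] read 'b'  n2⇒n3  → match P0@[34:36]
[37] read 'c'  n3⇒n11 ·f
[38] read 'a'  n11⇒n12  → match P7@[38:38]
[39] read 'd'  n12⇒n8 ·f  → match P3@[38:39]
[40] read 'd'  n8⇒n1 ·f
[41] read 'a'  n1⇒n2  → match P1@[40:41],P7@[41:41]
[42] read 'b'  n2⇒n3  → match P0@[40:42]
[43] read 'c'  n3⇒n11 ·f
[44] read 'd'  n11⇒n1 ·f
[45] read 'a'  n1⇒n2  → match P1@[44:45],P7@[45:45]
[46] read 'd'  n2⇒n8 ·f  → match P3@[45:46]
[47] read 'd'  n8⇒n1 ·f
[48] read 'd'  n1⇒n1 ·f
[49] read 'a'  n1⇒n2  → match P1@[48:49],P7@[49:49]
[50] read 'd'  n2⇒n8 ·f  → match P3@[49:50]
[51] read 'c'  n8⇒n0 ·f
[52] read 'a'  n0⇒n4  → match P7@[52:52]
[53] read 'd'  n4⇒n8  → match P3@[52:53]
[54] read 'b'  n8⇒n9 ·f  → match P4@[53:54]

All matches (sorted): [[0,7],[1,7],[4,7],[5,3],[6,4],[8,7],[11,5],[12,7],[16,4],[17,6],[19,1],[19,7],[20,0],[22,1],[22,7],[23,0],[26,7],[29,5],[31,1],[31,7],[32,0],[35,1],[35,7],[36,0],[38,7],[39,3],[41,1],[41,7],[42,0],[45,1],[45,7],[46,3],[49,1],[49,7],[50,3],[52,7],[53,3],[54,4]]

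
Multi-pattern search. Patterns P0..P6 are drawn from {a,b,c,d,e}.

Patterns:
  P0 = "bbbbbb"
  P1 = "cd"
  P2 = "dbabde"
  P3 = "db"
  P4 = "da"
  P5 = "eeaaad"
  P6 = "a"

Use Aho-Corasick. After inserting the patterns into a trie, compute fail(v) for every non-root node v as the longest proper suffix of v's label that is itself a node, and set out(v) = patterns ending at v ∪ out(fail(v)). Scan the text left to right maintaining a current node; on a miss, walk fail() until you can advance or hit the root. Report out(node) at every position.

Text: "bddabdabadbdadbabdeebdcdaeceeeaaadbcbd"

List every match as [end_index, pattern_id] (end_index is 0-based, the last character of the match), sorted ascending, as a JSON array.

Construct AC machine:
Trie nodes:
  n0 'ε': a→22 b→1 c→7 d→9 e→16
  n1 'b': b→2
  n2 'bb': b→3
  n3 'bbb': b→4
  n4 'bbbb': b→5
  n5 'bbbbb': b→6
  n6 'bbbbbb': ·  ←P0
  n7 'c': d→8
  n8 'cd': ·  ←P1
  n9 'd': a→15 b→10
  n10 'db': a→11  ←P3
  n11 'dba': b→12
  n12 'dbab': d→13
  n13 'dbabd': e→14
  n14 'dbabde': ·  ←P2
  n15 'da': ·  ←P4
  n16 'e': e→17
  n17 'ee': a→18
  n18 'eea': a→19
  n19 'eeaa': a→20
  n20 'eeaaa': d→21
  n21 'eeaaad': ·  ←P5
  n22 'a': ·  ←P6

BFS fail/out derivation:
  n1('b'): parent n0 fail=0; on 'b' 0 → fail=0;  out ∅∪∅=∅
  n7('c'): parent n0 fail=0; on 'c' 0 → fail=0;  out ∅∪∅=∅
  n9('d'): parent n0 fail=0; on 'd' 0 → fail=0;  out ∅∪∅=∅
  n16('e'): parent n0 fail=0; on 'e' 0 → fail=0;  out ∅∪∅=∅
  n22('a'): parent n0 fail=0; on 'a' 0 → fail=0;  out {6}∪∅={6}
  n2('bb'): parent n1 fail=0; on 'b' 0 → fail=1;  out ∅∪∅=∅
  n8('cd'): parent n7 fail=0; on 'd' 0 → fail=9;  out {1}∪∅={1}
  n10('db'): parent n9 fail=0; on 'b' 0 → fail=1;  out {3}∪∅={3}
  n15('da'): parent n9 fail=0; on 'a' 0 → fail=22;  out {4}∪{6}={4,6}
  n17('ee'): parent n16 fail=0; on 'e' 0 → fail=16;  out ∅∪∅=∅
  n3('bbb'): parent n2 fail=1; on 'b' 1 → fail=2;  out ∅∪∅=∅
  n11('dba'): parent n10 fail=1; on 'a' 1→0 → fail=22;  out ∅∪{6}={6}
  n18('eea'): parent n17 fail=16; on 'a' 16→0 → fail=22;  out ∅∪{6}={6}
  n4('bbbb'): parent n3 fail=2; on 'b' 2 → fail=3;  out ∅∪∅=∅
  n12('dbab'): parent n11 fail=22; on 'b' 22→0 → fail=1;  out ∅∪∅=∅
  n19('eeaa'): parent n18 fail=22; on 'a' 22→0 → fail=22;  out ∅∪{6}={6}
  n5('bbbbb'): parent n4 fail=3; on 'b' 3 → fail=4;  out ∅∪∅=∅
  n13('dbabd'): parent n12 fail=1; on 'd' 1→0 → fail=9;  out ∅∪∅=∅
  n20('eeaaa'): parent n19 fail=22; on 'a' 22→0 → fail=22;  out ∅∪{6}={6}
  n6('bbbbbb'): parent n5 fail=4; on 'b' 4 → fail=5;  out {0}∪∅={0}
  n14('dbabde'): parent n13 fail=9; on 'e' 9→0 → fail=16;  out {2}∪∅={2}
  n21('eeaaad'): parent n20 fail=22; on 'd' 22→0 → fail=9;  out {5}∪∅={5}

Scan:
[0] read 'b'  n0⇒n1
[1] read 'd'  n1⇒n9 (fail-walked)
[2] read 'd'  n9⇒n9 (fail-walked)
[3] read 'a'  n9⇒n15  emit P4@[2:3],P6@[3:3]
[4] read 'b'  n15⇒n1 (fail-walked)
[5] read 'd'  n1⇒n9 (fail-walked)
[6] read 'a'  n9⇒n15  emit P4@[5:6],P6@[6:6]
[7] read 'b'  n15⇒n1 (fail-walked)
[8] read 'a'  n1⇒n22 (fail-walked)  emit P6@[8:8]
[9] read 'd'  n22⇒n9 (fail-walked)
[10] read 'b'  n9⇒n10  emit P3@[9:10]
[11] read 'd'  n10⇒n9 (fail-walked)
[12] read 'a'  n9⇒n15  emit P4@[11:12],P6@[12:12]
[13] read 'd'  n15⇒n9 (fail-walked)
[14] read 'b'  n9⇒n10  emit P3@[13:14]
[15] read 'a'  n10⇒n11  emit P6@[15:15]
[16] read 'b'  n11⇒n12
[17] read 'd'  n12⇒n13
[18] read 'e'  n13⇒n14  emit P2@[13:18]
[19] read 'e'  n14⇒n17 (fail-walked)
[20] read 'b'  n17⇒n1 (fail-walked)
[21] read 'd'  n1⇒n9 (fail-walked)
[22] read 'c'  n9⇒n7 (fail-walked)
[23] read 'd'  n7⇒n8  emit P1@[22:23]
[24] read 'a'  n8⇒n15 (fail-walked)  emit P4@[23:24],P6@[24:24]
[25] read 'e'  n15⇒n16 (fail-walked)
[26] read 'c'  n16⇒n7 (fail-walked)
[27] read 'e'  n7⇒n16 (fail-walked)
[28] read 'e'  n16⇒n17
[29] read 'e'  n17⇒n17 (fail-walked)
[30] read 'a'  n17⇒n18  emit P6@[30:30]
[31] read 'a'  n18⇒n19  emit P6@[31:31]
[32] read 'a'  n19⇒n20  emit P6@[32:32]
[33] read 'd'  n20⇒n21  emit P5@[28:33]
[34] read 'b'  n21⇒n10 (fail-walked)  emit P3@[33:34]
[35] read 'c'  n10⇒n7 (fail-walked)
[36] read 'b'  n7⇒n1 (fail-walked)
[37] read 'd'  n1⇒n9 (fail-walked)

Result: [[3,4],[3,6],[6,4],[6,6],[8,6],[10,3],[12,4],[12,6],[14,3],[15,6],[18,2],[23,1],[24,4],[24,6],[30,6],[31,6],[32,6],[33,5],[34,3]]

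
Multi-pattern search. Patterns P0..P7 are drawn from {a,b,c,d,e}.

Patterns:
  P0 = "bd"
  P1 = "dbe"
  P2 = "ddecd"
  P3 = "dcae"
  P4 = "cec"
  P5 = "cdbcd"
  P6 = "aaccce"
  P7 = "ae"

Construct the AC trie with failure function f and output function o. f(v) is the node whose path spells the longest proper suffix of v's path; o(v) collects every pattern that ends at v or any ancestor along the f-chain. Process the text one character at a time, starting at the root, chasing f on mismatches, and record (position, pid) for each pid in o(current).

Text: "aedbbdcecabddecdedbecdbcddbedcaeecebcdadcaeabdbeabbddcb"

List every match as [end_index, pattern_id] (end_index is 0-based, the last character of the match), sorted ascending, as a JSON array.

Build automaton:
Trie nodes:
  n0 'ε': a→20 b→1 c→13 d→3
  n1 'b': d→2
  n2 'bd': ·  ←P0
  n3 'd': b→4 c→10 d→6
  n4 'db': e→5
  n5 'dbe': ·  ←P1
  n6 'dd': e→7
  n7 'dde': c→8
  n8 'ddec': d→9
  n9 'ddecd': ·  ←P2
  n10 'dc': a→11
  n11 'dca': e→12
  n12 'dcae': ·  ←P3
  n13 'c': d→16 e→14
  n14 'ce': c→15
  n15 'cec': ·  ←P4
  n16 'cd': b→17
  n17 'cdb': c→18
  n18 'cdbc': d→19
  n19 'cdbcd': ·  ←P5
  n20 'a': a→21 e→26
  n21 'aa': c→22
  n22 'aac': c→23
  n23 'aacc': c→24
  n24 'aaccc': e→25
  n25 'aaccce': ·  ←P6
  n26 'ae': ·  ←P7

BFS fail/out derivation:
  fail(1) 'b': from fail(0)=0 chase 'b': 0 ⇒ 0;  out=∅∪out(0)=∅
  fail(3) 'd': from fail(0)=0 chase 'd': 0 ⇒ 0;  out=∅∪out(0)=∅
  fail(13) 'c': from fail(0)=0 chase 'c': 0 ⇒ 0;  out=∅∪out(0)=∅
  fail(20) 'a': from fail(0)=0 chase 'a': 0 ⇒ 0;  out=∅∪out(0)=∅
  fail(2) 'bd': from fail(1)=0 chase 'd': 0 ⇒ 3;  out={0}∪out(3)={0}
  fail(4) 'db': from fail(3)=0 chase 'b': 0 ⇒ 1;  out=∅∪out(1)=∅
  fail(6) 'dd': from fail(3)=0 chase 'd': 0 ⇒ 3;  out=∅∪out(3)=∅
  fail(10) 'dc': from fail(3)=0 chase 'c': 0 ⇒ 13;  out=∅∪out(13)=∅
  fail(14) 'ce': from fail(13)=0 chase 'e': 0 ⇒ 0;  out=∅∪out(0)=∅
  fail(16) 'cd': from fail(13)=0 chase 'd': 0 ⇒ 3;  out=∅∪out(3)=∅
  fail(21) 'aa': from fail(20)=0 chase 'a': 0 ⇒ 20;  out=∅∪out(20)=∅
  fail(26) 'ae': from fail(20)=0 chase 'e': 0 ⇒ 0;  out={7}∪out(0)={7}
  fail(5) 'dbe': from fail(4)=1 chase 'e': 1→0 ⇒ 0;  out={1}∪out(0)={1}
  fail(7) 'dde': from fail(6)=3 chase 'e': 3→0 ⇒ 0;  out=∅∪out(0)=∅
  fail(11) 'dca': from fail(10)=13 chase 'a': 13→0 ⇒ 20;  out=∅∪out(20)=∅
  fail(15) 'cec': from fail(14)=0 chase 'c': 0 ⇒ 13;  out={4}∪out(13)={4}
  fail(17) 'cdb': from fail(16)=3 chase 'b': 3 ⇒ 4;  out=∅∪out(4)=∅
  fail(22) 'aac': from fail(21)=20 chase 'c': 20→0 ⇒ 13;  out=∅∪out(13)=∅
  fail(8) 'ddec': from fail(7)=0 chase 'c': 0 ⇒ 13;  out=∅∪out(13)=∅
  fail(12) 'dcae': from fail(11)=20 chase 'e': 20 ⇒ 26;  out={3}∪out(26)={3,7}
  fail(18) 'cdbc': from fail(17)=4 chase 'c': 4→1→0 ⇒ 13;  out=∅∪out(13)=∅
  fail(23) 'aacc': from fail(22)=13 chase 'c': 13→0 ⇒ 13;  out=∅∪out(13)=∅
  fail(9) 'ddecd': from fail(8)=13 chase 'd': 13 ⇒ 16;  out={2}∪out(16)={2}
  fail(19) 'cdbcd': from fail(18)=13 chase 'd': 13 ⇒ 16;  out={5}∪out(16)={5}
  fail(24) 'aaccc': from fail(23)=13 chase 'c': 13→0 ⇒ 13;  out=∅∪out(13)=∅
  fail(25) 'aaccce': from fail(24)=13 chase 'e': 13 ⇒ 14;  out={6}∪out(14)={6}

Text stream:
i=0 'a': node 0→20
i=1 'e': node 20→26  ** P7@[0:1]
i=2 'd': node 26→3 (via fail)
i=3 'b': node 3→4
i=4 'b': node 4→1 (via fail)
i=5 'd': node 1→2  ** P0@[4:5]
i=6 'c': node 2→10 (via fail)
i=7 'e': node 10→14 (via fail)
i=8 'c': node 14→15  ** P4@[6:8]
i=9 'a': node 15→20 (via fail)
i=10 'b': node 20→1 (via fail)
i=11 'd': node 1→2  ** P0@[10:11]
i=12 'd': node 2→6 (via fail)
i=13 'e': node 6→7
i=14 'c': node 7→8
i=15 'd': node 8→9  ** P2@[11:15]
i=16 'e': node 9→0 (via fail)
i=17 'd': node 0→3
i=18 'b': node 3→4
i=19 'e': node 4→5  ** P1@[17:19]
i=20 'c': node 5→13 (via fail)
i=21 'd': node 13→16
i=22 'b': node 16→17
i=23 'c': node 17→18
i=24 'd': node 18→19  ** P5@[20:24]
i=25 'd': node 19→6 (via fail)
i=26 'b': node 6→4 (via fail)
i=27 'e': node 4→5  ** P1@[25:27]
i=28 'd': node 5→3 (via fail)
i=29 'c': node 3→10
i=30 'a': node 10→11
i=31 'e': node 11→12  ** P3@[28:31],P7@[30:31]
i=32 'e': node 12→0 (via fail)
i=33 'c': node 0→13
i=34 'e': node 13→14
i=35 'b': node 14→1 (via fail)
i=36 'c': node 1→13 (via fail)
i=37 'd': node 13→16
i=38 'a': node 16→20 (via fail)
i=39 'd': node 20→3 (via fail)
i=40 'c': node 3→10
i=41 'a': node 10→11
i=42 'e': node 11→12  ** P3@[39:42],P7@[41:42]
i=43 'a': node 12→20 (via fail)
i=44 'b': node 20→1 (via fail)
i=45 'd': node 1→2  ** P0@[44:45]
i=46 'b': node 2→4 (via fail)
i=47 'e': node 4→5  ** P1@[45:47]
i=48 'a': node 5→20 (via fail)
i=49 'b': node 20→1 (via fail)
i=50 'b': node 1→1 (via fail)
i=51 'd': node 1→2  ** P0@[50:51]
i=52 'd': node 2→6 (via fail)
i=53 'c': node 6→10 (via fail)
i=54 'b': node 10→1 (via fail)

Matches: [[1,7],[5,0],[8,4],[11,0],[15,2],[19,1],[24,5],[27,1],[31,3],[31,7],[42,3],[42,7],[45,0],[47,1],[51,0]]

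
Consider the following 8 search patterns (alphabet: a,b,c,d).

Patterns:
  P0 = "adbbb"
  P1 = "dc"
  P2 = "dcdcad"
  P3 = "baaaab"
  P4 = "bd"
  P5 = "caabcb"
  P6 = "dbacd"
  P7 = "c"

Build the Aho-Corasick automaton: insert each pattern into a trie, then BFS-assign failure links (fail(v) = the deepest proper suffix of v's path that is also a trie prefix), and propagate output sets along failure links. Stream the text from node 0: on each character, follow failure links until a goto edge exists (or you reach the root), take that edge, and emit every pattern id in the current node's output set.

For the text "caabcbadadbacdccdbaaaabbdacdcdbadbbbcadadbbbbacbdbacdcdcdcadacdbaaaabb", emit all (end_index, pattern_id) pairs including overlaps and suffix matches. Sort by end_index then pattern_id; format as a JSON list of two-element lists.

Construct AC machine:
Trie nodes:
  0='ε' goto a→1 b→12 c→19 d→6
  1='a' goto d→2
  2='ad' goto b→3
  3='adb' goto b→4
  4='adbb' goto b→5
  5='adbbb' goto ·  ←P0
  6='d' goto b→25 c→7
  7='dc' goto d→8  ←P1
  8='dcd' goto c→9
  9='dcdc' goto a→10
  10='dcdca' goto d→11
  11='dcdcad' goto ·  ←P2
  12='b' goto a→13 d→18
  13='ba' goto a→14
  14='baa' goto a→15
  15='baaa' goto a→16
  16='baaaa' goto b→17
  17='baaaab' goto ·  ←P3
  18='bd' goto ·  ←P4
  19='c' goto a→20  ←P7
  20='ca' goto a→21
  21='caa' goto b→22
  22='caab' goto c→23
  23='caabc' goto b→24
  24='caabcb' goto ·  ←P5
  25='db' goto a→26
  26='dba' goto c→27
  27='dbac' goto d→28
  28='dbacd' goto ·  ←P6

BFS fail/out derivation:
  n1('a'): parent n0 fail=0; on 'a' 0 → fail=0;  out ∅∪∅=∅
  n6('d'): parent n0 fail=0; on 'd' 0 → fail=0;  out ∅∪∅=∅
  n12('b'): parent n0 fail=0; on 'b' 0 → fail=0;  out ∅∪∅=∅
  n19('c'): parent n0 fail=0; on 'c' 0 → fail=0;  out {7}∪∅={7}
  n2('ad'): parent n1 fail=0; on 'd' 0 → fail=6;  out ∅∪∅=∅
  n7('dc'): parent n6 fail=0; on 'c' 0 → fail=19;  out {1}∪{7}={1,7}
  n13('ba'): parent n12 fail=0; on 'a' 0 → fail=1;  out ∅∪∅=∅
  n18('bd'): parent n12 fail=0; on 'd' 0 → fail=6;  out {4}∪∅={4}
  n20('ca'): parent n19 fail=0; on 'a' 0 → fail=1;  out ∅∪∅=∅
  n25('db'): parent n6 fail=0; on 'b' 0 → fail=12;  out ∅∪∅=∅
  n3('adb'): parent n2 fail=6; on 'b' 6 → fail=25;  out ∅∪∅=∅
  n8('dcd'): parent n7 fail=19; on 'd' 19→0 → fail=6;  out ∅∪∅=∅
  n14('baa'): parent n13 fail=1; on 'a' 1→0 → fail=1;  out ∅∪∅=∅
  n21('caa'): parent n20 fail=1; on 'a' 1→0 → fail=1;  out ∅∪∅=∅
  n26('dba'): parent n25 fail=12; on 'a' 12 → fail=13;  out ∅∪∅=∅
  n4('adbb'): parent n3 fail=25; on 'b' 25→12→0 → fail=12;  out ∅∪∅=∅
  n9('dcdc'): parent n8 fail=6; on 'c' 6 → fail=7;  out ∅∪{1,7}={1,7}
  n15('baaa'): parent n14 fail=1; on 'a' 1→0 → fail=1;  out ∅∪∅=∅
  n22('caab'): parent n21 fail=1; on 'b' 1→0 → fail=12;  out ∅∪∅=∅
  n27('dbac'): parent n26 fail=13; on 'c' 13→1→0 → fail=19;  out ∅∪{7}={7}
  n5('adbbb'): parent n4 fail=12; on 'b' 12→0 → fail=12;  out {0}∪∅={0}
  n10('dcdca'): parent n9 fail=7; on 'a' 7→19 → fail=20;  out ∅∪∅=∅
  n16('baaaa'): parent n15 fail=1; on 'a' 1→0 → fail=1;  out ∅∪∅=∅
  n23('caabc'): parent n22 fail=12; on 'c' 12→0 → fail=19;  out ∅∪{7}={7}
  n28('dbacd'): parent n27 fail=19; on 'd' 19→0 → fail=6;  out {6}∪∅={6}
  n11('dcdcad'): parent n10 fail=20; on 'd' 20→1 → fail=2;  out {2}∪∅={2}
  n17('baaaab'): parent n16 fail=1; on 'b' 1→0 → fail=12;  out {3}∪∅={3}
  n24('caabcb'): parent n23 fail=19; on 'b' 19→0 → fail=12;  out {5}∪∅={5}

Run:
pos 0 'c': at 19  ** P7@[0:0]
pos 1 'a': at 20
pos 2 'a': at 21
pos 3 'b': at 22
pos 4 'c': at 23  ** P7@[4:4]
pos 5 'b': at 24  ** P5@[0:5]
pos 6 'a': at 13 (via fail)
pos 7 'd': at 2 (via fail)
pos 8 'a': at 1 (via fail)
pos 9 'd': at 2
pos 10 'b': at 3
pos 11 'a': at 26 (via fail)
pos 12 'c': at 27  ** P7@[12:12]
pos 13 'd': at 28  ** P6@[9:13]
pos 14 'c': at 7 (via fail)  ** P1@[13:14],P7@[14:14]
pos 15 'c': at 19 (via fail)  ** P7@[15:15]
pos 16 'd': at 6 (via fail)
pos 17 'b': at 25
pos 18 'a': at 26
pos 19 'a': at 14 (via fail)
pos 20 'a': at 15
pos 21 'a': at 16
pos 22 'b': at 17  ** P3@[17:22]
pos 23 'b': at 12 (via fail)
pos 24 'd': at 18  ** P4@[23:24]
pos 25 'a': at 1 (via fail)
pos 26 'c': at 19 (via fail)  ** P7@[26:26]
pos 27 'd': at 6 (via fail)
pos 28 'c': at 7  ** P1@[27:28],P7@[28:28]
pos 29 'd': at 8
pos 30 'b': at 25 (via fail)
pos 31 'a': at 26
pos 32 'd': at 2 (via fail)
pos 33 'b': at 3
pos 34 'b': at 4
pos 35 'b': at 5  ** P0@[31:35]
pos 36 'c': at 19 (via fail)  ** P7@[36:36]
pos 37 'a': at 20
pos 38 'd': at 2 (via fail)
pos 39 'a': at 1 (via fail)
pos 40 'd': at 2
pos 41 'b': at 3
pos 42 'b': at 4
pos 43 'b': at 5  ** P0@[39:43]
pos 44 'b': at 12 (via fail)
pos 45 'a': at 13
pos 46 'c': at 19 (via fail)  ** P7@[46:46]
pos 47 'b': at 12 (via fail)
pos 48 'd': at 18  ** P4@[47:48]
pos 49 'b': at 25 (via fail)
pos 50 'a': at 26
pos 51 'c': at 27  ** P7@[51:51]
pos 52 'd': at 28  ** P6@[48:52]
pos 53 'c': at 7 (via fail)  ** P1@[52:53],P7@[53:53]
pos 54 'd': at 8
pos 55 'c': at 9  ** P1@[54:55],P7@[55:55]
pos 56 'd': at 8 (via fail)
pos 57 'c': at 9  ** P1@[56:57],P7@[57:57]
pos 58 'a': at 10
pos 59 'd': at 11  ** P2@[54:59]
pos 60 'a': at 1 (via fail)
pos 61 'c': at 19 (via fail)  ** P7@[61:61]
pos 62 'd': at 6 (via fail)
pos 63 'b': at 25
pos 64 'a': at 26
pos 65 'a': at 14 (via fail)
pos 66 'a': at 15
pos 67 'a': at 16
pos 68 'b': at 17  ** P3@[63:68]
pos 69 'b': at 12 (via fail)

Result: [[0,7],[4,7],[5,5],[12,7],[13,6],[14,1],[14,7],[15,7],[22,3],[24,4],[26,7],[28,1],[28,7],[35,0],[36,7],[43,0],[46,7],[48,4],[51,7],[52,6],[53,1],[53,7],[55,1],[55,7],[57,1],[57,7],[59,2],[61,7],[68,3]]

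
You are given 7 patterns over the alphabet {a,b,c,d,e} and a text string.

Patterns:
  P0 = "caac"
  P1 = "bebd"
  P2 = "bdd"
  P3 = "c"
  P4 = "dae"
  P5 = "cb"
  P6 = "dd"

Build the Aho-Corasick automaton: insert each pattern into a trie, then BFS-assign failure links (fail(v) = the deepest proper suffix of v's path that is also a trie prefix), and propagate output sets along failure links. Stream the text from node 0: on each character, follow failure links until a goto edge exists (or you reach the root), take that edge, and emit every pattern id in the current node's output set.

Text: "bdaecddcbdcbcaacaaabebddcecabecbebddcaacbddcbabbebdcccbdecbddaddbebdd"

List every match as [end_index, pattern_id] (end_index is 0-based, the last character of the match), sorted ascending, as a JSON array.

Build:
Trie (insert patterns):
  n0 'ε': b→5 c→1 d→11
  n1 'c': a→2 b→14  ←P3
  n2 'ca': a→3
  n3 'caa': c→4
  n4 'caac': ·  ←P0
  n5 'b': d→9 e→6
  n6 'be': b→7
  n7 'beb': d→8
  n8 'bebd': ·  ←P1
  n9 'bd': d→10
  n10 'bdd': ·  ←P2
  n11 'd': a→12 d→15
  n12 'da': e→13
  n13 'dae': ·  ←P4
  n14 'cb': ·  ←P5
  n15 'dd': ·  ←P6

Failure links (BFS by depth):
  n1('c'): parent n0 fail=0; on 'c' 0 → fail=0;  out {3}∪∅={3}
  n5('b'): parent n0 fail=0; on 'b' 0 → fail=0;  out ∅∪∅=∅
  n11('d'): parent n0 fail=0; on 'd' 0 → fail=0;  out ∅∪∅=∅
  n2('ca'): parent n1 fail=0; on 'a' 0 → fail=0;  out ∅∪∅=∅
  n6('be'): parent n5 fail=0; on 'e' 0 → fail=0;  out ∅∪∅=∅
  n9('bd'): parent n5 fail=0; on 'd' 0 → fail=11;  out ∅∪∅=∅
  n12('da'): parent n11 fail=0; on 'a' 0 → fail=0;  out ∅∪∅=∅
  n14('cb'): parent n1 fail=0; on 'b' 0 → fail=5;  out {5}∪∅={5}
  n15('dd'): parent n11 fail=0; on 'd' 0 → fail=11;  out {6}∪∅={6}
  n3('caa'): parent n2 fail=0; on 'a' 0 → fail=0;  out ∅∪∅=∅
  n7('beb'): parent n6 fail=0; on 'b' 0 → fail=5;  out ∅∪∅=∅
  n10('bdd'): parent n9 fail=11; on 'd' 11 → fail=15;  out {2}∪{6}={2,6}
  n13('dae'): parent n12 fail=0; on 'e' 0 → fail=0;  out {4}∪∅={4}
  n4('caac'): parent n3 fail=0; on 'c' 0 → fail=1;  out {0}∪{3}={0,3}
  n8('bebd'): parent n7 fail=5; on 'd' 5 → fail=9;  out {1}∪∅={1}

Run:
pos 0 'b': at 5
pos 1 'd': at 9
pos 2 'a': at 12 (via fail)
pos 3 'e': at 13  emit P4@[1:3]
pos 4 'c': at 1 (via fail)  emit P3@[4:4]
pos 5 'd': at 11 (via fail)
pos 6 'd': at 15  emit P6@[5:6]
pos 7 'c': at 1 (via fail)  emit P3@[7:7]
pos 8 'b': at 14  emit P5@[7:8]
pos 9 'd': at 9 (via fail)
pos 10 'c': at 1 (via fail)  emit P3@[10:10]
pos 11 'b': at 14  emit P5@[10:11]
pos 12 'c': at 1 (via fail)  emit P3@[12:12]
pos 13 'a': at 2
pos 14 'a': at 3
pos 15 'c': at 4  emit P0@[12:15],P3@[15:15]
pos 16 'a': at 2 (via fail)
pos 17 'a': at 3
pos 18 'a': at 0 (via fail)
pos 19 'b': at 5
pos 20 'e': at 6
pos 21 'b': at 7
pos 22 'd': at 8  emit P1@[19:22]
pos 23 'd': at 10 (via fail)  emit P2@[21:23],P6@[22:23]
pos 24 'c': at 1 (via fail)  emit P3@[24:24]
pos 25 'e': at 0 (via fail)
pos 26 'c': at 1  emit P3@[26:26]
pos 27 'a': at 2
pos 28 'b': at 5 (via fail)
pos 29 'e': at 6
pos 30 'c': at 1 (via fail)  emit P3@[30:30]
pos 31 'b': at 14  emit P5@[30:31]
pos 32 'e': at 6 (via fail)
pos 33 'b': at 7
pos 34 'd': at 8  emit P1@[31:34]
pos 35 'd': at 10 (via fail)  emit P2@[33:35],P6@[34:35]
pos 36 'c': at 1 (via fail)  emit P3@[36:36]
pos 37 'a': at 2
pos 38 'a': at 3
pos 39 'c': at 4  emit P0@[36:39],P3@[39:39]
pos 40 'b': at 14 (via fail)  emit P5@[39:40]
pos 41 'd': at 9 (via fail)
pos 42 'd': at 10  emit P2@[40:42],P6@[41:42]
pos 43 'c': at 1 (via fail)  emit P3@[43:43]
pos 44 'b': at 14  emit P5@[43:44]
pos 45 'a': at 0 (via fail)
pos 46 'b': at 5
pos 47 'b': at 5 (via fail)
pos 48 'e': at 6
pos 49 'b': at 7
pos 50 'd': at 8  emit P1@[47:50]
pos 51 'c': at 1 (via fail)  emit P3@[51:51]
pos 52 'c': at 1 (via fail)  emit P3@[52:52]
pos 53 'c': at 1 (via fail)  emit P3@[53:53]
pos 54 'b': at 14  emit P5@[53:54]
pos 55 'd': at 9 (via fail)
pos 56 'e': at 0 (via fail)
pos 57 'c': at 1  emit P3@[57:57]
pos 58 'b': at 14  emit P5@[57:58]
pos 59 'd': at 9 (via fail)
pos 60 'd': at 10  emit P2@[58:60],P6@[59:60]
pos 61 'a': at 12 (via fail)
pos 62 'd': at 11 (via fail)
pos 63 'd': at 15  emit P6@[62:63]
pos 64 'b': at 5 (via fail)
pos 65 'e': at 6
pos 66 'b': at 7
pos 67 'd': at 8  emit P1@[64:67]
pos 68 'd': at 10 (via fail)  emit P2@[66:68],P6@[67:68]

Matches: [[3,4],[4,3],[6,6],[7,3],[8,5],[10,3],[11,5],[12,3],[15,0],[15,3],[22,1],[23,2],[23,6],[24,3],[26,3],[30,3],[31,5],[34,1],[35,2],[35,6],[36,3],[39,0],[39,3],[40,5],[42,2],[42,6],[43,3],[44,5],[50,1],[51,3],[52,3],[53,3],[54,5],[57,3],[58,5],[60,2],[60,6],[63,6],[67,1],[68,2],[68,6]]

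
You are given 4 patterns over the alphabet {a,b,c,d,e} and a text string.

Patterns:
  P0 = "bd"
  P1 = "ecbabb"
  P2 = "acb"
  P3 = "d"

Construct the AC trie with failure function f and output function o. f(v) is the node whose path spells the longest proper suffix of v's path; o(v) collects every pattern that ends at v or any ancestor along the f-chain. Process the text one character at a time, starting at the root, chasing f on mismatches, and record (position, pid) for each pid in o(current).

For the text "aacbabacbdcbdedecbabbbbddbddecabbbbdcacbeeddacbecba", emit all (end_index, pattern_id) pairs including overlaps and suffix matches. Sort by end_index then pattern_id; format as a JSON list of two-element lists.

Build:
Trie (insert patterns):
  n0 'ε': a→9 b→1 d→12 e→3
  n1 'b': d→2
  n2 'bd': ·  [P0 ends]
  n3 'e': c→4
  n4 'ec': b→5
  n5 'ecb': a→6
  n6 'ecba': b→7
  n7 'ecbab': b→8
  n8 'ecbabb': ·  [P1 ends]
  n9 'a': c→10
  n10 'ac': b→11
  n11 'acb': ·  [P2 ends]
  n12 'd': ·  [P3 ends]

Failure links (BFS by depth):
  fail(1) 'b': from fail(0)=0 chase 'b': 0 ⇒ 0;  out=∅∪out(0)=∅
  fail(3) 'e': from fail(0)=0 chase 'e': 0 ⇒ 0;  out=∅∪out(0)=∅
  fail(9) 'a': from fail(0)=0 chase 'a': 0 ⇒ 0;  out=∅∪out(0)=∅
  fail(12) 'd': from fail(0)=0 chase 'd': 0 ⇒ 0;  out={3}∪out(0)={3}
  fail(2) 'bd': from fail(1)=0 chase 'd': 0 ⇒ 12;  out={0}∪out(12)={0,3}
  fail(4) 'ec': from fail(3)=0 chase 'c': 0 ⇒ 0;  out=∅∪out(0)=∅
  fail(10) 'ac': from fail(9)=0 chase 'c': 0 ⇒ 0;  out=∅∪out(0)=∅
  fail(5) 'ecb': from fail(4)=0 chase 'b': 0 ⇒ 1;  out=∅∪out(1)=∅
  fail(11) 'acb': from fail(10)=0 chase 'b': 0 ⇒ 1;  out={2}∪out(1)={2}
  fail(6) 'ecba': from fail(5)=1 chase 'a': 1→0 ⇒ 9;  out=∅∪out(9)=∅
  fail(7) 'ecbab': from fail(6)=9 chase 'b': 9→0 ⇒ 1;  out=∅∪out(1)=∅
  fail(8) 'ecbabb': from fail(7)=1 chase 'b': 1→0 ⇒ 1;  out={1}∪out(1)={1}

Scan:
[0] read 'a'  n0⇒n9
[1] read 'a'  n9⇒n9 (via fail)
[2] read 'c'  n9⇒n10
[3] read 'b'  n10⇒n11  emit P2@[1:3]
[4] read 'a'  n11⇒n9 (via fail)
[5] read 'b'  n9⇒n1 (via fail)
[6] read 'a'  n1⇒n9 (via fail)
[7] read 'c'  n9⇒n10
[8] read 'b'  n10⇒n11  emit P2@[6:8]
[9] read 'd'  n11⇒n2 (via fail)  emit P0@[8:9],P3@[9:9]
[10] read 'c'  n2⇒n0 (via fail)
[11] read 'b'  n0⇒n1
[12] read 'd'  n1⇒n2  emit P0@[11:12],P3@[12:12]
[13] read 'e'  n2⇒n3 (via fail)
[14] read 'd'  n3⇒n12 (via fail)  emit P3@[14:14]
[15] read 'e'  n12⇒n3 (via fail)
[16] read 'c'  n3⇒n4
[17] read 'b'  n4⇒n5
[18] read 'a'  n5⇒n6
[19] read 'b'  n6⇒n7
[20] read 'b'  n7⇒n8  emit P1@[15:20]
[21] read 'b'  n8⇒n1 (via fail)
[22] read 'b'  n1⇒n1 (via fail)
[23] read 'd'  n1⇒n2  emit P0@[22:23],P3@[23:23]
[24] read 'd'  n2⇒n12 (via fail)  emit P3@[24:24]
[25] read 'b'  n12⇒n1 (via fail)
[26] read 'd'  n1⇒n2  emit P0@[25:26],P3@[26:26]
[27] read 'd'  n2⇒n12 (via fail)  emit P3@[27:27]
[28] read 'e'  n12⇒n3 (via fail)
[29] read 'c'  n3⇒n4
[30] read 'a'  n4⇒n9 (via fail)
[31] read 'b'  n9⇒n1 (via fail)
[32] read 'b'  n1⇒n1 (via fail)
[33] read 'b'  n1⇒n1 (via fail)
[34] read 'b'  n1⇒n1 (via fail)
[35] read 'd'  n1⇒n2  emit P0@[34:35],P3@[35:35]
[36] read 'c'  n2⇒n0 (via fail)
[37] read 'a'  n0⇒n9
[38] read 'c'  n9⇒n10
[39] read 'b'  n10⇒n11  emit P2@[37:39]
[40] read 'e'  n11⇒n3 (via fail)
[41] read 'e'  n3⇒n3 (via fail)
[42] read 'd'  n3⇒n12 (via fail)  emit P3@[42:42]
[43] read 'd'  n12⇒n12 (via fail)  emit P3@[43:43]
[44] read 'a'  n12⇒n9 (via fail)
[45] read 'c'  n9⇒n10
[46] read 'b'  n10⇒n11  emit P2@[44:46]
[47] read 'e'  n11⇒n3 (via fail)
[48] read 'c'  n3⇒n4
[49] read 'b'  n4⇒n5
[50] read 'a'  n5⇒n6

All matches (sorted): [[3,2],[8,2],[9,0],[9,3],[12,0],[12,3],[14,3],[20,1],[23,0],[23,3],[24,3],[26,0],[26,3],[27,3],[35,0],[35,3],[39,2],[42,3],[43,3],[46,2]]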